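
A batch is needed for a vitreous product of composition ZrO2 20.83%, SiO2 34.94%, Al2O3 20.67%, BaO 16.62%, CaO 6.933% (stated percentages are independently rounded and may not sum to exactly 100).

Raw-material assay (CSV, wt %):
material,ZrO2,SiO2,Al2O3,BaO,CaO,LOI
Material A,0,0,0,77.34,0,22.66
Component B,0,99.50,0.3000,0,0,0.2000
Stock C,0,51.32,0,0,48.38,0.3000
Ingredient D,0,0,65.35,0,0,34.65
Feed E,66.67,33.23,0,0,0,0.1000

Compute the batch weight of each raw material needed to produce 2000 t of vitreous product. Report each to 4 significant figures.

The working math keeps exact precision through every step; mid-chain values are displayed rounded to four significant figures when written out. A single rounding finalizes each reported number. The derived quantities, which include net glass mass, five oxide percentages, yield, LOI, the totals, are re-derived at exact precision, as set out in either problem or answer, from the batch weights for 2000 t of glass.
Oxide-by-oxide targets in 2000 t vitreous product:
  ZrO2: 20.83% × 2000 = 416.6 t
  SiO2: 34.94% × 2000 = 698.8 t
  Al2O3: 20.67% × 2000 = 413.4 t
  BaO: 16.62% × 2000 = 332.4 t
  CaO: 6.933% × 2000 = 138.7 t
Balance tally, oxide-wise, per the reported batch figures, relative to the basis at hand (target by target, the sums agree within answer rounding):
  ZrO2: 624.9·0.6667 = 416.6 t (target 416.6 t)
  SiO2: 345.8·0.9950 + 286.6·0.5132 + 624.9·0.3323 = 698.8 t (target 698.8 t)
  Al2O3: 345.8·0.003000 + 631.0·0.6535 = 413.4 t (target 413.4 t)
  BaO: 429.8·0.7734 = 332.4 t (target 332.4 t)
  CaO: 286.6·0.4838 = 138.7 t (target 138.7 t)
Consistency of the glass mass: Σ batch − LOI loss = 2000 t (targets for the oxides total 2000 t; against the stated basis, 2000 t — a pure rounding effect).
Batch total: Σ batch = 2318 t; ignition loss, Σ(batch × LOI) = 318.2 t; as yield: glass ÷ batch → 86.27%.

Batch per 2000 t vitreous product:
  Material A: 429.8 t
  Component B: 345.8 t
  Stock C: 286.6 t
  Ingredient D: 631.0 t
  Feed E: 624.9 t
Total batch = 2318 t; LOI loss = 318.2 t; yield = 86.27%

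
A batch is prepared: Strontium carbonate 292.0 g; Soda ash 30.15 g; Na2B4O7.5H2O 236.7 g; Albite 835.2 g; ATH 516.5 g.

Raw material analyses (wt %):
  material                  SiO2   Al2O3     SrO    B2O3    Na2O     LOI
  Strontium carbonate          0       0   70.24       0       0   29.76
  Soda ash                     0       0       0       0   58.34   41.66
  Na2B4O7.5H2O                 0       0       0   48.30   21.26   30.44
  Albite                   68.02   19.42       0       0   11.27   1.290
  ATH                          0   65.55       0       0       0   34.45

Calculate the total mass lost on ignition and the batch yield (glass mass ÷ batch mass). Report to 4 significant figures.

LOI loss = 360.2 g; glass = 1550 g; yield = 81.15%

Working values are shown rounded off to 4 significant figures within the worked lines — all internal work maintains exact precision through the solve — each reported result is rounded a single time. The derived quantities, including ignition loss, the yield, net glass mass, the five compositions, the totals, are re-derived from the batch weights at 1550 g of glass at full float precision exactly as printed in either problem or answer.
Per-material ignition loss:
  Strontium carbonate: 292.0 × 0.2976 = 86.90 g
  Soda ash: 30.15 × 0.4166 = 12.56 g
  Na2B4O7.5H2O: 236.7 × 0.3044 = 72.05 g
  Albite: 835.2 × 0.01290 = 10.77 g
  ATH: 516.5 × 0.3445 = 177.9 g
Total LOI = 360.2 g
Glass = batch − LOI = 1911 − 360.2 = 1550 g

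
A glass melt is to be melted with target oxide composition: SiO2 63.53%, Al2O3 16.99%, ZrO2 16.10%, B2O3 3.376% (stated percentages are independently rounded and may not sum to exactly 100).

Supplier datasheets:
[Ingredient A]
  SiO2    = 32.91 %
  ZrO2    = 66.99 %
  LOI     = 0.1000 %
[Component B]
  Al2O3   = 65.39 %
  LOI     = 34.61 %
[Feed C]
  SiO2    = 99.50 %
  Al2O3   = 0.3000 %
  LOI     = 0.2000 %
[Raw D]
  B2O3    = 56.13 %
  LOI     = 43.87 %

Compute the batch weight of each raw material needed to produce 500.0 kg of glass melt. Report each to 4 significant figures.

Batch per 500.0 kg glass melt:
  Ingredient A: 120.2 kg
  Component B: 128.6 kg
  Feed C: 279.5 kg
  Raw D: 30.07 kg
Total batch = 558.4 kg; LOI loss = 58.38 kg; yield = 89.54%

The intermediate values appear rounded off to 4 significant figures as written. The whole derivation maintains full float precision all the way through — each reported number carries a single rounding. All derived quantities are computed at exact precision (net glass mass, LOI, the four compositions, the totals, yield) from the batch weights at 500.0 kg of glass as given in the problem or the answer.
Oxide-by-oxide targets in 500.0 kg glass melt:
  SiO2: 63.53% × 500.0 = 317.6 kg
  Al2O3: 16.99% × 500.0 = 84.95 kg
  ZrO2: 16.10% × 500.0 = 80.50 kg
  B2O3: 3.376% × 500.0 = 16.88 kg
Verifying the oxide balance applying the batch weights above, for the quoted basis mass (every target is met by its sum once rounding is allowed for):
  SiO2: 120.2·0.3291 + 279.5·0.9950 = 317.7 kg (target 317.6 kg)
  Al2O3: 128.6·0.6539 + 279.5·0.003000 = 84.93 kg (target 84.95 kg)
  ZrO2: 120.2·0.6699 = 80.52 kg (target 80.50 kg)
  B2O3: 30.07·0.5613 = 16.88 kg (target 16.88 kg)
Glass-mass sanity pass: total batch − LOI = 500.0 kg (the Σ of target masses is 500.0 kg; basis as stated: 500.0 kg — rounding explains the deltas).
Total batch = Σ batch = 558.4 kg; ignition loss, Σ(batch × LOI) = 58.38 kg; as yield: glass ÷ batch → 89.54%.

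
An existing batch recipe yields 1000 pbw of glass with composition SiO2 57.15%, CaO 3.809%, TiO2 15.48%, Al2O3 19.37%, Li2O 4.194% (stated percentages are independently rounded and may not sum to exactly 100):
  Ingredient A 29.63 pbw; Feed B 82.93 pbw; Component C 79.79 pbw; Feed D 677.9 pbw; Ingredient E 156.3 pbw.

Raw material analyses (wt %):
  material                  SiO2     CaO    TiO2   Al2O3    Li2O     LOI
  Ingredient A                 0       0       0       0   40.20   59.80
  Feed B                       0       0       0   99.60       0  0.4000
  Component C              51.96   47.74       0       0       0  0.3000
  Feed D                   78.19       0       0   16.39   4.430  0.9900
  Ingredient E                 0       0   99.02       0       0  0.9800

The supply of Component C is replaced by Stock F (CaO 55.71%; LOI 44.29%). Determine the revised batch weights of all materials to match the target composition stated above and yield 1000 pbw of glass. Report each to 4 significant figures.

Revised batch per 1000 pbw glass:
  Ingredient A: 23.78 pbw
  Feed B: 74.20 pbw
  Stock F: 68.37 pbw
  Feed D: 730.9 pbw
  Ingredient E: 156.3 pbw
Total batch = 1054 pbw; LOI loss = 53.57 pbw

Mid-chain values are rounded to four significant figures wherever printed. Each numeric step runs at exact precision at every stage; each reported figure takes just one rounding; the derived quantities are computed at exact precision (yield, net glass mass, five oxide percentages, the totals, LOI) using the weight values at 1000 pbw of glass, precisely as stated by the problem or the answer.
Per-oxide target masses for 1000 pbw glass:
  SiO2: 57.15% × 1000 = 571.5 pbw
  CaO: 3.809% × 1000 = 38.09 pbw
  TiO2: 15.48% × 1000 = 154.8 pbw
  Al2O3: 19.37% × 1000 = 193.7 pbw
  Li2O: 4.194% × 1000 = 41.94 pbw
A balance pass over the oxides, per the reported batch figures, at the basis given (summed amounts equal target values up to rounding of the answer):
  SiO2: 730.9·0.7819 = 571.5 pbw (target 571.5 pbw)
  CaO: 68.37·0.5571 = 38.09 pbw (target 38.09 pbw)
  TiO2: 156.3·0.9902 = 154.8 pbw (target 154.8 pbw)
  Al2O3: 74.20·0.9960 + 730.9·0.1639 = 193.7 pbw (target 193.7 pbw)
  Li2O: 23.78·0.4020 + 730.9·0.04430 = 41.94 pbw (target 41.94 pbw)
Glass mass check: batch Σ − ignition loss = 1000 pbw (targets for the oxides total 1000 pbw; versus the stated basis of 1000 pbw — differing by rounding only).
Adding the batch up: Σ batch = 1054 pbw; LOI removed, Σ of batch·LOI: 53.57 pbw; the yield ratio, glass ÷ batch: 94.92%.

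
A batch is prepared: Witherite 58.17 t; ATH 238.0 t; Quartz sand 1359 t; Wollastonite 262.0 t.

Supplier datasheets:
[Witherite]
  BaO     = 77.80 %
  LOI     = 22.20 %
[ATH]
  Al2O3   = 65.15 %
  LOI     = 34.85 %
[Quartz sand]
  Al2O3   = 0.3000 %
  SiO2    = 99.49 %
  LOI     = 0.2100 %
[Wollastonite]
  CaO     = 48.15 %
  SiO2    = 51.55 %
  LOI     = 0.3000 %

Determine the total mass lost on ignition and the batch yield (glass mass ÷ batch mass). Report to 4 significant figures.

Rounding to 4 significant figures governs every working value as displayed — every computation holds exact precision throughout. Every reported result carries a single rounding; derived quantities (the totals, net glass mass, the four compositions, ignition loss, yield) are re-derived in exact precision from the batch weights on 1818 t of glass exactly as shown in the problem or the answer.
Loss on ignition, line by line:
  Witherite: 58.17 × 0.2220 = 12.91 t
  ATH: 238.0 × 0.3485 = 82.94 t
  Quartz sand: 1359 × 0.002100 = 2.854 t
  Wollastonite: 262.0 × 0.003000 = 0.7860 t
Total LOI = 99.50 t
Glass = batch − LOI = 1917 − 99.50 = 1818 t

LOI loss = 99.50 t; glass = 1818 t; yield = 94.81%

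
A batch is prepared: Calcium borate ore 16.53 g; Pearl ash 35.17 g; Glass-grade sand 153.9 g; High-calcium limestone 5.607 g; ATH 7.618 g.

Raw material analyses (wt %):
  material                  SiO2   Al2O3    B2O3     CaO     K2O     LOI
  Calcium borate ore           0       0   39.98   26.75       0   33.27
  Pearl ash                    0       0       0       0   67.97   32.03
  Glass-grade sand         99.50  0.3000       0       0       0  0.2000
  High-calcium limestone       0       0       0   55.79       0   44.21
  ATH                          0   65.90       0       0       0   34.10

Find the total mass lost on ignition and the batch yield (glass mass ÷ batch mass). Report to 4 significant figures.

Mid-chain values are printed rounded to 4 significant digits at each printed step; the working math keeps full precision all the way through — each reported value includes exactly one rounding — all derived quantities (five oxide percentages, LOI, net glass mass, the yield, the totals) are recomputed starting from the weights for 196.7 g of glass at full float precision as quoted within problem or answer.
Material-by-material LOI:
  Calcium borate ore: 16.53 × 0.3327 = 5.500 g
  Pearl ash: 35.17 × 0.3203 = 11.26 g
  Glass-grade sand: 153.9 × 0.002000 = 0.3078 g
  High-calcium limestone: 5.607 × 0.4421 = 2.479 g
  ATH: 7.618 × 0.3410 = 2.598 g
Total LOI = 22.15 g
Glass = batch − LOI = 218.8 − 22.15 = 196.7 g

LOI loss = 22.15 g; glass = 196.7 g; yield = 89.88%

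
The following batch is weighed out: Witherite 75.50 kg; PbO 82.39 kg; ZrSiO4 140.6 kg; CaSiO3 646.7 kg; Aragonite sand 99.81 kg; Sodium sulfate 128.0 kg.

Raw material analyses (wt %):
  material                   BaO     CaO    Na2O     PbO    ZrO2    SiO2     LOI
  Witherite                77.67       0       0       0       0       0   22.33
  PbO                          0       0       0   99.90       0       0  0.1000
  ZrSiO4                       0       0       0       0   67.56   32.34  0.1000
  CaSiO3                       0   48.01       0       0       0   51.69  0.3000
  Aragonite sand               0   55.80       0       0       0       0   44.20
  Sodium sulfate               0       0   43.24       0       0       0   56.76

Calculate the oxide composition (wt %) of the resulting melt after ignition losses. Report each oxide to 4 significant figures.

Intermediates appear rounded to four significant figures as written. All arithmetic keeps full float precision through the solve. A single rounding completes every reported number. All derived quantities, including the yield, the totals, LOI, six oxide percentages, net glass mass, are computed starting from the weights per 1037 kg of glass at exact precision as set out in problem or answer.
What the batch supplies per oxide:
  BaO: 75.50·0.7767 = 58.64 kg
  CaO: 646.7·0.4801 + 99.81·0.5580 = 366.2 kg
  Na2O: 128.0·0.4324 = 55.35 kg
  PbO: 82.39·0.9990 = 82.31 kg
  ZrO2: 140.6·0.6756 = 94.99 kg
  SiO2: 140.6·0.3234 + 646.7·0.5169 = 379.7 kg
LOI: 75.50·0.2233 + 82.39·0.001000 + 140.6·0.001000 + 646.7·0.003000 + 99.81·0.4420 + 128.0·0.5676 = 135.8 kg
The glass mass, total less LOI, = 1173 − 135.8 = 1037 kg (matching Σ of the oxides)
each wt % is 100 × oxide ÷ glass

Glass mass = 1037 kg (batch 1173 − LOI 135.8).
Composition: BaO 5.654%, CaO 35.30%, Na2O 5.336%, PbO 7.935%, ZrO2 9.158%, SiO2 36.61%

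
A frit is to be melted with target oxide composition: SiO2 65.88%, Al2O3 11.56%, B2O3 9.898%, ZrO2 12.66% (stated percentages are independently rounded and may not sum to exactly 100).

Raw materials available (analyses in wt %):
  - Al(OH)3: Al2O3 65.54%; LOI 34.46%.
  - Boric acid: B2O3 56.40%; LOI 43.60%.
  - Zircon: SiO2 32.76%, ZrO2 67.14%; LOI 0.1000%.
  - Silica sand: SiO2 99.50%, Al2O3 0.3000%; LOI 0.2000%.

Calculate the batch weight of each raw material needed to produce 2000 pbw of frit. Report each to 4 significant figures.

Batch per 2000 pbw frit:
  Al(OH)3: 347.3 pbw
  Boric acid: 351.0 pbw
  Zircon: 377.1 pbw
  Silica sand: 1200 pbw
Total batch = 2275 pbw; LOI loss = 275.5 pbw; yield = 87.89%

Intermediates are shown, rounded to four significant digits, between the steps — exact precision is kept at every stage; each reported number receives exactly one rounding; derived quantities (totals, the yield, LOI, net glass mass, the four compositions) are rebuilt from the weighed amounts for 2000 pbw of glass in full float precision, as quoted within the question or the answer.
Target masses of each oxide per 2000 pbw frit:
  SiO2: 65.88% × 2000 = 1318 pbw
  Al2O3: 11.56% × 2000 = 231.2 pbw
  B2O3: 9.898% × 2000 = 198.0 pbw
  ZrO2: 12.66% × 2000 = 253.2 pbw
Per-oxide balance check given the weights on record, against the basis in use (oxide sums agree with the targets modulo rounding of the values):
  SiO2: 377.1·0.3276 + 1200·0.9950 = 1318 pbw (target 1318 pbw)
  Al2O3: 347.3·0.6554 + 1200·0.003000 = 231.2 pbw (target 231.2 pbw)
  B2O3: 351.0·0.5640 = 198.0 pbw (target 198.0 pbw)
  ZrO2: 377.1·0.6714 = 253.2 pbw (target 253.2 pbw)
Consistency of the glass mass: net batch after ignition = 2000 pbw (the Σ of target masses is 2000 pbw; with the basis standing at 2000 pbw — differing by rounding only).
Whole-batch sum: Σ batch = 2275 pbw; LOI removed, Σ of batch·LOI: 275.5 pbw; yield: glass divided by total = 87.89%.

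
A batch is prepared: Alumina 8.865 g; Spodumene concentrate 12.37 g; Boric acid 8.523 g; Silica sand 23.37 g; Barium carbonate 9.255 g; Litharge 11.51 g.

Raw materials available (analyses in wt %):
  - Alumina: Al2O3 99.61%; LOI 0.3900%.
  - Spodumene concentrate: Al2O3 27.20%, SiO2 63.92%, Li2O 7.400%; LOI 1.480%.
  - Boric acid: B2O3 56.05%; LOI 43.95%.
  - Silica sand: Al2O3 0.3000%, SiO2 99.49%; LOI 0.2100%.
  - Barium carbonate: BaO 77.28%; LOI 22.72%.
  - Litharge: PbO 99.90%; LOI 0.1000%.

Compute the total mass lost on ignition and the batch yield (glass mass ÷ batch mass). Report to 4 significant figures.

LOI loss = 6.127 g; glass = 67.77 g; yield = 91.71%

Mid-chain values are shown (rounded to 4 significant digits) alongside each step; the working math carries full precision throughout — every reported figure takes just one rounding. Derived quantities (glass mass, ignition loss, totals, the yield, six oxide percentages) are rebuilt in full precision from the batch weights per 67.77 g of glass, as they appear in the question or the answer.
Per-material ignition loss:
  Alumina: 8.865 × 0.003900 = 0.03457 g
  Spodumene concentrate: 12.37 × 0.01480 = 0.1831 g
  Boric acid: 8.523 × 0.4395 = 3.746 g
  Silica sand: 23.37 × 0.002100 = 0.04908 g
  Barium carbonate: 9.255 × 0.2272 = 2.103 g
  Litharge: 11.51 × 0.001000 = 0.01151 g
Total LOI = 6.127 g
Glass = batch − LOI = 73.89 − 6.127 = 67.77 g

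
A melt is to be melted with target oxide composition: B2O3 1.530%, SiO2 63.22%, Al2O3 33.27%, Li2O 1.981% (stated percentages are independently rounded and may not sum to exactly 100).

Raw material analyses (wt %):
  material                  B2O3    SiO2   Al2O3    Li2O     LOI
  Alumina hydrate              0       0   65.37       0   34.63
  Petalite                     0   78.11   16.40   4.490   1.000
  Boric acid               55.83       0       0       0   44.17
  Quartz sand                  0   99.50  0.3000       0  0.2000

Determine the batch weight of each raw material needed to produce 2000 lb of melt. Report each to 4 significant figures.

Batch per 2000 lb melt:
  Alumina hydrate: 793.9 lb
  Petalite: 882.4 lb
  Boric acid: 54.81 lb
  Quartz sand: 578.0 lb
Total batch = 2309 lb; LOI loss = 309.1 lb; yield = 86.61%

Full float precision is kept in all steps; in-progress results are printed rounded to four significant figures as written; each reported value takes just one rounding. Derived quantities, including net glass mass, yield, four oxide percentages, ignition loss, the totals, are computed using the weight values at 2000 lb of glass in full float precision, as quoted within problem or answer.
Target oxide masses per 2000 lb melt:
  B2O3: 1.530% × 2000 = 30.60 lb
  SiO2: 63.22% × 2000 = 1264 lb
  Al2O3: 33.27% × 2000 = 665.4 lb
  Li2O: 1.981% × 2000 = 39.62 lb
A balance pass over the oxides, using the reported weights, per the basis as stated (every target is met by its sum exact up to rounding of places):
  B2O3: 54.81·0.5583 = 30.60 lb (target 30.60 lb)
  SiO2: 882.4·0.7811 + 578.0·0.9950 = 1264 lb (target 1264 lb)
  Al2O3: 793.9·0.6537 + 882.4·0.1640 + 578.0·0.003000 = 665.4 lb (target 665.4 lb)
  Li2O: 882.4·0.04490 = 39.62 lb (target 39.62 lb)
Auditing the glass mass value: total charge less LOI = 2000 lb (per-oxide target masses sum to 2000 lb; versus the stated basis of 2000 lb — a pure rounding effect).
Whole-batch sum: Σ batch = 2309 lb; LOI removed, Σ of batch·LOI: 309.1 lb; the yield ratio, glass ÷ batch: 86.61%.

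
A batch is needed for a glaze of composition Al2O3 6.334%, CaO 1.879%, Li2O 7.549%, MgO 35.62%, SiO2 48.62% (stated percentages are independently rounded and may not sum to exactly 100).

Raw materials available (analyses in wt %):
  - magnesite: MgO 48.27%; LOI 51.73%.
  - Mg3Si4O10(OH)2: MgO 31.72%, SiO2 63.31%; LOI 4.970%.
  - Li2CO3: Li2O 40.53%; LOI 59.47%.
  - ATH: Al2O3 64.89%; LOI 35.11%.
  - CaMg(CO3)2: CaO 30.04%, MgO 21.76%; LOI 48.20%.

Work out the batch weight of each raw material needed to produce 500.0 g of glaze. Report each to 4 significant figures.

Working values are printed rounded to four significant digits in the printout. The whole derivation runs at full float precision from first step to last — a single rounding produces every reported figure. Derived quantities, which include glass mass, five oxide percentages, totals, LOI, the yield, are recomputed at full float precision, precisely as stated by either problem or answer, starting from the weights for 500.0 g of glass.
Per-oxide target masses for 500.0 g glaze:
  Al2O3: 6.334% × 500.0 = 31.67 g
  CaO: 1.879% × 500.0 = 9.395 g
  Li2O: 7.549% × 500.0 = 37.74 g
  MgO: 35.62% × 500.0 = 178.1 g
  SiO2: 48.62% × 500.0 = 243.1 g
Verifying the oxide balance working from each reported weight, for the quoted basis mass (every target is met by its sum exact up to rounding of places):
  Al2O3: 48.81·0.6489 = 31.67 g (target 31.67 g)
  CaO: 31.27·0.3004 = 9.394 g (target 9.395 g)
  Li2O: 93.13·0.4053 = 37.75 g (target 37.74 g)
  MgO: 102.5·0.4827 + 384.0·0.3172 + 31.27·0.2176 = 178.1 g (target 178.1 g)
  SiO2: 384.0·0.6331 = 243.1 g (target 243.1 g)
The glass-mass cross-check: Σ batch − LOI loss = 500.0 g (per-oxide target masses sum to 500.0 g; versus the stated basis of 500.0 g — rounding explains the deltas).
Whole-batch sum: Σ batch = 659.7 g; loss to ignition Σ batch·LOI = 159.7 g; the yield ratio, glass ÷ batch: 75.79%.

Batch per 500.0 g glaze:
  magnesite: 102.5 g
  Mg3Si4O10(OH)2: 384.0 g
  Li2CO3: 93.13 g
  ATH: 48.81 g
  CaMg(CO3)2: 31.27 g
Total batch = 659.7 g; LOI loss = 159.7 g; yield = 75.79%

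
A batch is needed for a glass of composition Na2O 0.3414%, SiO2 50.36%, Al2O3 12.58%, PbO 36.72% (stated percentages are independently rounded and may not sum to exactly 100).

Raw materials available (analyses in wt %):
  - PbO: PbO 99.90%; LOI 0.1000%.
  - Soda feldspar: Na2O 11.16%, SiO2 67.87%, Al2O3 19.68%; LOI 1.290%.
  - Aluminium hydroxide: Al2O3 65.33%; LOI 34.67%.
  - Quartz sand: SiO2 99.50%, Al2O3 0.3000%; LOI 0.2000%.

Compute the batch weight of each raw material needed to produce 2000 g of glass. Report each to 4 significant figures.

Batch per 2000 g glass:
  PbO: 735.1 g
  Soda feldspar: 61.18 g
  Aluminium hydroxide: 362.2 g
  Quartz sand: 970.5 g
Total batch = 2129 g; LOI loss = 129.0 g; yield = 93.94%

Working values are shown with 4-significant-figure rounding in the printout — the working math runs at full float precision at all times; each reported figure takes a single rounding. The derived quantities are re-derived at full precision (ignition loss, the four compositions, yield, glass mass, the totals) from the weighed amounts at 2000 g of glass, precisely as stated by the problem or the answer.
Target oxide masses per 2000 g glass:
  Na2O: 0.3414% × 2000 = 6.828 g
  SiO2: 50.36% × 2000 = 1007 g
  Al2O3: 12.58% × 2000 = 251.6 g
  PbO: 36.72% × 2000 = 734.4 g
A balance pass over the oxides, working from each reported weight, per the basis as stated (summed amounts equal target values exact up to rounding of places):
  Na2O: 61.18·0.1116 = 6.828 g (target 6.828 g)
  SiO2: 61.18·0.6787 + 970.5·0.9950 = 1007 g (target 1007 g)
  Al2O3: 61.18·0.1968 + 362.2·0.6533 + 970.5·0.003000 = 251.6 g (target 251.6 g)
  PbO: 735.1·0.9990 = 734.4 g (target 734.4 g)
Auditing the glass mass value: total batch − LOI = 2000 g (summing oxide targets gives 2000 g; basis as stated: 2000 g — any gap is answer rounding).
Batch grand total — Σ batch = 2129 g; loss to ignition Σ batch·LOI = 129.0 g; as yield: glass ÷ batch → 93.94%.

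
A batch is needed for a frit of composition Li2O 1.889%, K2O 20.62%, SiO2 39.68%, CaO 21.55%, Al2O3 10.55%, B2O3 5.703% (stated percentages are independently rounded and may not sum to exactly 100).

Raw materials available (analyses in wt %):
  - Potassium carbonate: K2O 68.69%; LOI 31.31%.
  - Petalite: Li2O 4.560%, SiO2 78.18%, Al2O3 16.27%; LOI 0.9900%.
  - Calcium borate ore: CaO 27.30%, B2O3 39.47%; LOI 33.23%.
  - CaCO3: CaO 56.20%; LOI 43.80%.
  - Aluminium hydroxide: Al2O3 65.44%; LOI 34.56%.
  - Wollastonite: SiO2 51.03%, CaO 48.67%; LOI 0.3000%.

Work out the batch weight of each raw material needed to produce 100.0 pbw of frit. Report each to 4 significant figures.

Batch per 100.0 pbw frit:
  Potassium carbonate: 30.02 pbw
  Petalite: 41.43 pbw
  Calcium borate ore: 14.45 pbw
  CaCO3: 18.95 pbw
  Aluminium hydroxide: 5.822 pbw
  Wollastonite: 14.29 pbw
Total batch = 125.0 pbw; LOI loss = 24.97 pbw; yield = 80.02%

Each numeric step holds full precision end to end; in-progress results are printed, with 4-significant-digit rounding, on the page; exactly one rounding is applied to each reported figure — derived quantities (net glass mass, yield, six oxide percentages, the totals, LOI) are re-derived in full precision starting from the weights on 100.0 pbw of glass, exactly as printed in problem or answer.
Oxide-by-oxide targets in 100.0 pbw frit:
  Li2O: 1.889% × 100.0 = 1.889 pbw
  K2O: 20.62% × 100.0 = 20.62 pbw
  SiO2: 39.68% × 100.0 = 39.68 pbw
  CaO: 21.55% × 100.0 = 21.55 pbw
  Al2O3: 10.55% × 100.0 = 10.55 pbw
  B2O3: 5.703% × 100.0 = 5.703 pbw
Mass-balance tally per oxide working from each reported weight, versus the basis set out (sums match the target masses given rounding of the digits):
  Li2O: 41.43·0.04560 = 1.889 pbw (target 1.889 pbw)
  K2O: 30.02·0.6869 = 20.62 pbw (target 20.62 pbw)
  SiO2: 41.43·0.7818 + 14.29·0.5103 = 39.68 pbw (target 39.68 pbw)
  CaO: 14.45·0.2730 + 18.95·0.5620 + 14.29·0.4867 = 21.55 pbw (target 21.55 pbw)
  Al2O3: 41.43·0.1627 + 5.822·0.6544 = 10.55 pbw (target 10.55 pbw)
  B2O3: 14.45·0.3947 = 5.703 pbw (target 5.703 pbw)
Glass-mass sanity pass: total batch − LOI = 100.0 pbw (targets for the oxides total 99.99 pbw; basis as stated: 100.0 pbw — deltas are rounding alone).
Summing the batch: Σ batch = 125.0 pbw; loss to ignition Σ batch·LOI = 24.97 pbw; yield = glass ÷ total batch = 80.02%.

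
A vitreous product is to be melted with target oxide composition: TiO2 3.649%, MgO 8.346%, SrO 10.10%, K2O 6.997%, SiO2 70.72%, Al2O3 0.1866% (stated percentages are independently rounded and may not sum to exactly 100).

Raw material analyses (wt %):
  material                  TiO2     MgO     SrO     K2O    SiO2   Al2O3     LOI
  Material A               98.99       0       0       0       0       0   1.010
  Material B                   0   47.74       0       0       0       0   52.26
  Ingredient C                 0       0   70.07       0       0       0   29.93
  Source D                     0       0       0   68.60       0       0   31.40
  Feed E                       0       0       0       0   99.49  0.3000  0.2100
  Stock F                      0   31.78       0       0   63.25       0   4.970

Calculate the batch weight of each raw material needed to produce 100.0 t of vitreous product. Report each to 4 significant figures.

Batch per 100.0 t vitreous product:
  Material A: 3.686 t
  Material B: 8.181 t
  Ingredient C: 14.41 t
  Source D: 10.20 t
  Feed E: 62.20 t
  Stock F: 13.97 t
Total batch = 112.6 t; LOI loss = 12.65 t; yield = 88.77%

The working math maintains full float precision end to end — in-progress results appear with 4-significant-figure rounding in the working — every reported number is rounded just once — all derived quantities are computed from the weighed amounts for 100.0 t of glass at exact precision (totals, LOI, glass mass, the six compositions, the yield) precisely as stated by either problem or answer.
Oxide-by-oxide targets in 100.0 t vitreous product:
  TiO2: 3.649% × 100.0 = 3.649 t
  MgO: 8.346% × 100.0 = 8.346 t
  SrO: 10.10% × 100.0 = 10.10 t
  K2O: 6.997% × 100.0 = 6.997 t
  SiO2: 70.72% × 100.0 = 70.72 t
  Al2O3: 0.1866% × 100.0 = 0.1866 t
A balance pass over the oxides, working from each reported weight, relative to the basis at hand (each sum matches its target mass net of answer rounding effects):
  TiO2: 3.686·0.9899 = 3.649 t (target 3.649 t)
  MgO: 8.181·0.4774 + 13.97·0.3178 = 8.345 t (target 8.346 t)
  SrO: 14.41·0.7007 = 10.10 t (target 10.10 t)
  K2O: 10.20·0.6860 = 6.997 t (target 6.997 t)
  SiO2: 62.20·0.9949 + 13.97·0.6325 = 70.72 t (target 70.72 t)
  Al2O3: 62.20·0.003000 = 0.1866 t (target 0.1866 t)
Glass mass check: total charge less LOI = 99.99 t (per-oxide target masses sum to 100.0 t; versus the stated basis of 100.0 t — differing by rounding only).
Summing the batch: Σ batch = 112.6 t; LOI removed, Σ of batch·LOI: 12.65 t; yield: glass divided by total = 88.77%.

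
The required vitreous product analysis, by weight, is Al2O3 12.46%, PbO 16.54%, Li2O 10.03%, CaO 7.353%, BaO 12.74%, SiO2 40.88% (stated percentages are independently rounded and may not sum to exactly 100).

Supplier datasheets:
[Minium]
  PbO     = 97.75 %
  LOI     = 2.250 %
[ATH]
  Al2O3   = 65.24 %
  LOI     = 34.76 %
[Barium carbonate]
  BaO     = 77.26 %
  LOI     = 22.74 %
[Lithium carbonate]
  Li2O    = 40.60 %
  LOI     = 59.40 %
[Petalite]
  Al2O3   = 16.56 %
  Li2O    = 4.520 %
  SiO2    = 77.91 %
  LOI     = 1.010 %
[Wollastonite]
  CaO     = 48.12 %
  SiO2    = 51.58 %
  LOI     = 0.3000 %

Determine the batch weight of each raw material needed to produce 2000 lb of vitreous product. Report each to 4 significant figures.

Batch per 2000 lb vitreous product:
  Minium: 338.4 lb
  ATH: 167.0 lb
  Barium carbonate: 329.8 lb
  Lithium carbonate: 399.8 lb
  Petalite: 847.1 lb
  Wollastonite: 305.6 lb
Total batch = 2388 lb; LOI loss = 387.6 lb; yield = 83.77%

The whole derivation keeps exact precision at every stage. Intermediates are displayed, rounded to 4 significant figures, in the printout. Each reported figure is rounded a single time; the derived quantities (six oxide percentages, yield, ignition loss, the totals, glass mass) are carried starting from the weights per 2000 lb of glass in exact precision as set out in problem or answer.
The oxide mass targets at 2000 lb vitreous product:
  Al2O3: 12.46% × 2000 = 249.2 lb
  PbO: 16.54% × 2000 = 330.8 lb
  Li2O: 10.03% × 2000 = 200.6 lb
  CaO: 7.353% × 2000 = 147.1 lb
  BaO: 12.74% × 2000 = 254.8 lb
  SiO2: 40.88% × 2000 = 817.6 lb
A balance pass over the oxides, from the weights as reported, relative to the basis at hand (sum by sum, the targets are met within answer rounding):
  Al2O3: 167.0·0.6524 + 847.1·0.1656 = 249.2 lb (target 249.2 lb)
  PbO: 338.4·0.9775 = 330.8 lb (target 330.8 lb)
  Li2O: 399.8·0.4060 + 847.1·0.04520 = 200.6 lb (target 200.6 lb)
  CaO: 305.6·0.4812 = 147.1 lb (target 147.1 lb)
  BaO: 329.8·0.7726 = 254.8 lb (target 254.8 lb)
  SiO2: 847.1·0.7791 + 305.6·0.5158 = 817.6 lb (target 817.6 lb)
Glass-mass closure: Σ batch − LOI loss = 2000 lb (summing oxide targets gives 2000 lb; with the basis standing at 2000 lb — rounding explains the deltas).
Batch grand total — Σ batch = 2388 lb; Σ batch·LOI gives LOI loss = 387.6 lb; as yield: glass ÷ batch → 83.77%.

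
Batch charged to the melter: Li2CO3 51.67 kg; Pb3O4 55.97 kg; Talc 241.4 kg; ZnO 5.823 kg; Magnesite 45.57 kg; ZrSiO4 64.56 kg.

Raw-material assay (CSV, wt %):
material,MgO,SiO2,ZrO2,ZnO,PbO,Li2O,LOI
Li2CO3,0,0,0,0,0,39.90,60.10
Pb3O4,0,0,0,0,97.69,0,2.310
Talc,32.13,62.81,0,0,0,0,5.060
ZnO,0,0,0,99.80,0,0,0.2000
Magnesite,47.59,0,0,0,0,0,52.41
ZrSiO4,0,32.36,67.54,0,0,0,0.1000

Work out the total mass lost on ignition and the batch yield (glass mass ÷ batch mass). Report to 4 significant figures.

LOI loss = 68.52 kg; glass = 396.5 kg; yield = 85.26%

Working values are displayed (rounded to four significant digits) on the page. All internal work carries full float precision from start to finish — each reported figure takes a single rounding; the derived quantities are re-derived from the weighed amounts at 396.5 kg of glass in exact precision (the totals, yield, net glass mass, LOI, the six compositions), as written in the problem or the answer.
Loss on ignition, line by line:
  Li2CO3: 51.67 × 0.6010 = 31.05 kg
  Pb3O4: 55.97 × 0.02310 = 1.293 kg
  Talc: 241.4 × 0.05060 = 12.21 kg
  ZnO: 5.823 × 0.002000 = 0.01165 kg
  Magnesite: 45.57 × 0.5241 = 23.88 kg
  ZrSiO4: 64.56 × 0.001000 = 0.06456 kg
Total LOI = 68.52 kg
Glass = batch − LOI = 465.0 − 68.52 = 396.5 kg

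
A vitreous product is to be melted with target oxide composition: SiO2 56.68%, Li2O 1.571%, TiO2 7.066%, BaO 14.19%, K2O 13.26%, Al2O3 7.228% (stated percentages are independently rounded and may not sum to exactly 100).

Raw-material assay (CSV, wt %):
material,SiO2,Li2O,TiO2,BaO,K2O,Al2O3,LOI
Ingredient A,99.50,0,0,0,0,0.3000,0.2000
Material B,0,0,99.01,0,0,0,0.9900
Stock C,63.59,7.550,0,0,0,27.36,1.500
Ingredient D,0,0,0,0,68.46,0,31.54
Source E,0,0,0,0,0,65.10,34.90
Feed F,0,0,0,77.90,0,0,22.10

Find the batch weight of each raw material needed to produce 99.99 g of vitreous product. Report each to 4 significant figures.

In-progress results are shown with 4-significant-digit rounding within the worked lines; every computation carries full float precision at each step — a single rounding yields each reported figure; derived quantities (glass mass, totals, the six compositions, yield, ignition loss) are recomputed using the weight values per 99.99 g of glass at full float precision, as given in either problem or answer.
Target masses of each oxide per 99.99 g vitreous product:
  SiO2: 56.68% × 99.99 = 56.67 g
  Li2O: 1.571% × 99.99 = 1.571 g
  TiO2: 7.066% × 99.99 = 7.065 g
  BaO: 14.19% × 99.99 = 14.19 g
  K2O: 13.26% × 99.99 = 13.26 g
  Al2O3: 7.228% × 99.99 = 7.227 g
Sums-versus-targets review from the weights as reported, at the basis given (every target is met by its sum once rounding is allowed for):
  SiO2: 43.66·0.9950 + 20.81·0.6359 = 56.67 g (target 56.67 g)
  Li2O: 20.81·0.07550 = 1.571 g (target 1.571 g)
  TiO2: 7.136·0.9901 = 7.065 g (target 7.065 g)
  BaO: 18.21·0.7790 = 14.19 g (target 14.19 g)
  K2O: 19.37·0.6846 = 13.26 g (target 13.26 g)
  Al2O3: 43.66·0.003000 + 20.81·0.2736 + 2.156·0.6510 = 7.228 g (target 7.227 g)
Glass-mass bookkeeping: net batch after ignition = 99.99 g (targets for the oxides total 99.99 g; versus the stated basis of 99.99 g — any gap is answer rounding).
Summing the batch: Σ batch = 111.3 g; Σ batch·LOI gives LOI loss = 11.36 g; the yield ratio, glass ÷ batch: 89.80%.

Batch per 99.99 g vitreous product:
  Ingredient A: 43.66 g
  Material B: 7.136 g
  Stock C: 20.81 g
  Ingredient D: 19.37 g
  Source E: 2.156 g
  Feed F: 18.21 g
Total batch = 111.3 g; LOI loss = 11.36 g; yield = 89.80%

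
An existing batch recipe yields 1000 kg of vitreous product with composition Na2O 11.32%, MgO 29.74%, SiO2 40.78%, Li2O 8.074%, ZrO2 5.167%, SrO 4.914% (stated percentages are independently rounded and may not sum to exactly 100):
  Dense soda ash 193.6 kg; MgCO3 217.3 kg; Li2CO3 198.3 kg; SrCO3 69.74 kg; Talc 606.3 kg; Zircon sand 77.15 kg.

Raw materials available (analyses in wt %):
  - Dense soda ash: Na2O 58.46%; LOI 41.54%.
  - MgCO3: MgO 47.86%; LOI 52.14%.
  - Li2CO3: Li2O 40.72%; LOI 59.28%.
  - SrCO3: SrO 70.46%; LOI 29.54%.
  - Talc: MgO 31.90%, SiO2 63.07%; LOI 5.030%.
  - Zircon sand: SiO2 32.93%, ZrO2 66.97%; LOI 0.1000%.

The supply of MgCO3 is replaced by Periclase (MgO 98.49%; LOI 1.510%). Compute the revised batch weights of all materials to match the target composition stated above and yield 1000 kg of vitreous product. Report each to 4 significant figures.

Working values appear rounded off to 4 significant digits between the steps; each numeric step keeps exact precision in all steps. Every reported result is rounded exactly once. All derived quantities, including glass mass, the totals, the yield, the six compositions, ignition loss, are rebuilt from the weighed amounts for 1000 kg of glass in full precision as quoted within question or answer.
Oxide mass targets, per 1000 kg vitreous product:
  Na2O: 11.32% × 1000 = 113.2 kg
  MgO: 29.74% × 1000 = 297.4 kg
  SiO2: 40.78% × 1000 = 407.8 kg
  Li2O: 8.074% × 1000 = 80.74 kg
  ZrO2: 5.167% × 1000 = 51.67 kg
  SrO: 4.914% × 1000 = 49.14 kg
Balance tally, oxide-wise, given the weights on record, on the stated basis (delivered sums recover each target inside rounding margins):
  Na2O: 193.6·0.5846 = 113.2 kg (target 113.2 kg)
  MgO: 105.6·0.9849 + 606.3·0.3190 = 297.4 kg (target 297.4 kg)
  SiO2: 606.3·0.6307 + 77.15·0.3293 = 407.8 kg (target 407.8 kg)
  Li2O: 198.3·0.4072 = 80.75 kg (target 80.74 kg)
  ZrO2: 77.15·0.6697 = 51.67 kg (target 51.67 kg)
  SrO: 69.74·0.7046 = 49.14 kg (target 49.14 kg)
Auditing the glass mass value: Σ batch − LOI loss = 999.9 kg (per-oxide target masses sum to 1000 kg; against the stated basis, 1000 kg — deltas are rounding alone).
Whole-batch sum: Σ batch = 1251 kg; the LOI term Σ batch·LOI equals 250.7 kg; as yield: glass ÷ batch → 79.95%.

Revised batch per 1000 kg vitreous product:
  Dense soda ash: 193.6 kg
  Periclase: 105.6 kg
  Li2CO3: 198.3 kg
  SrCO3: 69.74 kg
  Talc: 606.3 kg
  Zircon sand: 77.15 kg
Total batch = 1251 kg; LOI loss = 250.7 kg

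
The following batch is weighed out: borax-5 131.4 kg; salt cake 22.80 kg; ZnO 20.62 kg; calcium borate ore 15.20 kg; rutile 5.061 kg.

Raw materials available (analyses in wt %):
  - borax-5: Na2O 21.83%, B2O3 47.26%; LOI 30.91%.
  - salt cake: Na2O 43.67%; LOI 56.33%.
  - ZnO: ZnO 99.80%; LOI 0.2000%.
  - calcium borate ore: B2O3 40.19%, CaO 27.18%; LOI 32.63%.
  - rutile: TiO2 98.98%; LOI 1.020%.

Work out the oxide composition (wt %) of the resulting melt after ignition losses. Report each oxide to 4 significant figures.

Full float precision is maintained at every stage. The intermediate values appear, rounded to four significant digits, in the working — a single rounding yields each reported value; all derived quantities are re-derived from the batch weights on 136.6 kg of glass in full precision (the totals, the yield, ignition loss, glass mass, five oxide percentages) exactly as printed in problem or answer.
Per-oxide mass from batch:
  Na2O: 131.4·0.2183 + 22.80·0.4367 = 38.64 kg
  ZnO: 20.62·0.9980 = 20.58 kg
  B2O3: 131.4·0.4726 + 15.20·0.4019 = 68.21 kg
  CaO: 15.20·0.2718 = 4.131 kg
  TiO2: 5.061·0.9898 = 5.009 kg
LOI: 131.4·0.3091 + 22.80·0.5633 + 20.62·0.002000 + 15.20·0.3263 + 5.061·0.01020 = 58.51 kg
The glass mass, total less LOI, = 195.1 − 58.51 = 136.6 kg (consistent with Σ oxide mass)
each wt % is 100 × oxide ÷ glass

Glass mass = 136.6 kg (batch 195.1 − LOI 58.51).
Composition: Na2O 28.29%, ZnO 15.07%, B2O3 49.94%, CaO 3.025%, TiO2 3.668%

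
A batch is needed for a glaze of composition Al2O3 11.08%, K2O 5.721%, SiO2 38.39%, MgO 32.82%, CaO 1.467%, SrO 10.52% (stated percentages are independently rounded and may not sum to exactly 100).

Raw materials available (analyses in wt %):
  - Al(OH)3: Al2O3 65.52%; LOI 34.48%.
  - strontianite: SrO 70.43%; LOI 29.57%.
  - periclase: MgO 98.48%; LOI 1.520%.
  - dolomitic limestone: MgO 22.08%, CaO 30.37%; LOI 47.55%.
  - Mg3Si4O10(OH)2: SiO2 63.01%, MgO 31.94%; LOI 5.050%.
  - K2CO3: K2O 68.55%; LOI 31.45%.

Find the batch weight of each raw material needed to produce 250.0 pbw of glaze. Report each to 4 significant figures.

Batch per 250.0 pbw glaze:
  Al(OH)3: 42.28 pbw
  strontianite: 37.34 pbw
  periclase: 31.21 pbw
  dolomitic limestone: 12.08 pbw
  Mg3Si4O10(OH)2: 152.3 pbw
  K2CO3: 20.86 pbw
Total batch = 296.1 pbw; LOI loss = 46.09 pbw; yield = 84.43%

Mid-chain values appear rounded to four significant digits across the worked steps. The working math runs at full precision at every stage; each reported number takes a single rounding — the derived quantities are re-derived at exact precision (the yield, totals, six oxide percentages, net glass mass, ignition loss) starting from the weights on 250.0 pbw of glass, as given in either problem or answer.
Target masses of each oxide per 250.0 pbw glaze:
  Al2O3: 11.08% × 250.0 = 27.70 pbw
  K2O: 5.721% × 250.0 = 14.30 pbw
  SiO2: 38.39% × 250.0 = 95.98 pbw
  MgO: 32.82% × 250.0 = 82.05 pbw
  CaO: 1.467% × 250.0 = 3.668 pbw
  SrO: 10.52% × 250.0 = 26.30 pbw
A balance pass over the oxides, from the weights as reported, under the basis named above (delivered sums recover each target given rounding of the digits):
  Al2O3: 42.28·0.6552 = 27.70 pbw (target 27.70 pbw)
  K2O: 20.86·0.6855 = 14.30 pbw (target 14.30 pbw)
  SiO2: 152.3·0.6301 = 95.96 pbw (target 95.98 pbw)
  MgO: 31.21·0.9848 + 12.08·0.2208 + 152.3·0.3194 = 82.05 pbw (target 82.05 pbw)
  CaO: 12.08·0.3037 = 3.669 pbw (target 3.668 pbw)
  SrO: 37.34·0.7043 = 26.30 pbw (target 26.30 pbw)
Glass-mass closure: net batch after ignition = 250.0 pbw (targets for the oxides total 250.0 pbw; the stated basis being 250.0 pbw — differing by rounding only).
Summing the batch: Σ batch = 296.1 pbw; Σ batch·LOI gives LOI loss = 46.09 pbw; as yield: glass ÷ batch → 84.43%.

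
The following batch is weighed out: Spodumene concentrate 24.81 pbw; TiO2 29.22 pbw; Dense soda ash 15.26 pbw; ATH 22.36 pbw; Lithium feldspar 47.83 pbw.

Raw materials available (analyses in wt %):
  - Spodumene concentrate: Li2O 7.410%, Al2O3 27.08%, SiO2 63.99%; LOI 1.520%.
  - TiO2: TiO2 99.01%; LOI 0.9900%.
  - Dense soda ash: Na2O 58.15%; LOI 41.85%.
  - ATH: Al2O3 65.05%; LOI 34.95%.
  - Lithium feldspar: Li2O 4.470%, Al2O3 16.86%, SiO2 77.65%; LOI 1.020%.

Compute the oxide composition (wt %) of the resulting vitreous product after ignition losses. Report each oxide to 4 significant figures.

Glass mass = 124.1 pbw (batch 139.5 − LOI 15.36).
Composition: Li2O 3.204%, TiO2 23.31%, Na2O 7.149%, Al2O3 23.63%, SiO2 42.71%

Working values are printed (rounded to 4 significant figures) across the worked steps. Every computation carries exact precision in all steps; a single rounding produces every reported result; derived quantities, which include totals, LOI, yield, five oxide percentages, net glass mass, are re-derived at full precision, precisely as stated by problem or answer, starting from the weights for 124.1 pbw of glass.
Mass of each oxide from the mix:
  Li2O: 24.81·0.07410 + 47.83·0.04470 = 3.976 pbw
  TiO2: 29.22·0.9901 = 28.93 pbw
  Na2O: 15.26·0.5815 = 8.874 pbw
  Al2O3: 24.81·0.2708 + 22.36·0.6505 + 47.83·0.1686 = 29.33 pbw
  SiO2: 24.81·0.6399 + 47.83·0.7765 = 53.02 pbw
LOI: 24.81·0.01520 + 29.22·0.009900 + 15.26·0.4185 + 22.36·0.3495 + 47.83·0.01020 = 15.36 pbw
batch − LOI leaves glass = 139.5 − 15.36 = 124.1 pbw (the oxide masses sum to this)
wt % = 100 × oxide mass / glass mass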